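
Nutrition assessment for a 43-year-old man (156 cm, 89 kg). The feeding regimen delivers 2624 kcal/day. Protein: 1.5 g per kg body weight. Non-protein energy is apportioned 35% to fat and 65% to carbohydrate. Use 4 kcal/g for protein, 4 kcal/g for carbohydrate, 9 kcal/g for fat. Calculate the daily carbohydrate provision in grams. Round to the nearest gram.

Protein = 1.5 × 89 = 133.5 g → 133.5 × 4 = 534 kcal.
Non-protein calories = 2624 − 534 = 2090 kcal.
Fat: 35% × 2090 = 731.5 kcal; carbohydrate: 1358.5 kcal.
Carbohydrate: 1358.5 kcal ÷ 4 kcal/g = 339.625 g.

340 g/day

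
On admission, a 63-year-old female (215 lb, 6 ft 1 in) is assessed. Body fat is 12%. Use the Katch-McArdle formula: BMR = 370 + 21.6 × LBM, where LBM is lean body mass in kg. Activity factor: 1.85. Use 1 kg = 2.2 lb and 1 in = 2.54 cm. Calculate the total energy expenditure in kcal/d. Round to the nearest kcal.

Convert to metric: weight = 215 ÷ 2.2 = 97.7273 kg; height = (6×12 + 1) × 2.54 = 73 × 2.54 = 185.42 cm.
LBM = 97.7273 × (1 − 0.12) = 86 kg. Katch-McArdle: BMR = 370 + 21.6 × 86 = 2227.6 kcal/day.
TEE = BMR × activity factor = 2227.6 × 1.85 = 4121.06 kcal/day.

4121 kcal/d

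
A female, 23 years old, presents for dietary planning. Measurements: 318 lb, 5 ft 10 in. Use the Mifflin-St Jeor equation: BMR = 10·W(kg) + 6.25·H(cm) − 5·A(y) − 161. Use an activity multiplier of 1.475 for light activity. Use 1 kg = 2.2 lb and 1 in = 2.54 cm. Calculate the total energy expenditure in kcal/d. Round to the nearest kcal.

3364 kcal/d

Convert to metric: weight = 318 ÷ 2.2 = 144.5455 kg; height = (5×12 + 10) × 2.54 = 70 × 2.54 = 177.8 cm.
Mifflin-St Jeor (female): BMR = 10(144.5455) + 6.25(177.8) − 5(23) − 161 = 1445.4545 + 1111.25 − 115 − 161 = 2280.7045 kcal/day.
TEE = BMR × activity factor = 2280.7045 × 1.475 = 3364.0392 kcal/day.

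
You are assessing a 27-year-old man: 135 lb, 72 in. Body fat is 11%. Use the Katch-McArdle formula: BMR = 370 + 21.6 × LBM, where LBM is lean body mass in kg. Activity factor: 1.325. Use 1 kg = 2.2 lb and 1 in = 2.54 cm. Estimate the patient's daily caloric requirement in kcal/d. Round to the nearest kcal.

2053 kcal/d

Convert to metric: weight = 135 ÷ 2.2 = 61.3636 kg; height = 72 × 2.54 = 182.88 cm.
LBM = 61.3636 × (1 − 0.11) = 54.6136 kg. Katch-McArdle: BMR = 370 + 21.6 × 54.6136 = 1549.6545 kcal/day.
TEE = BMR × activity factor = 1549.6545 × 1.325 = 2053.2923 kcal/day.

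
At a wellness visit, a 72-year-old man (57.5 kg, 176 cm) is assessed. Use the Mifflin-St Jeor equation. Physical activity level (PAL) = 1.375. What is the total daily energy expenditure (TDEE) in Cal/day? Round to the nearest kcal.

Mifflin-St Jeor (male): BMR = 10(57.5) + 6.25(176) − 5(72) + 5 = 575 + 1100 − 360 + 5 = 1320 kcal/day.
TEE = BMR × activity factor = 1320 × 1.375 = 1815 kcal/day.

1815 Cal/day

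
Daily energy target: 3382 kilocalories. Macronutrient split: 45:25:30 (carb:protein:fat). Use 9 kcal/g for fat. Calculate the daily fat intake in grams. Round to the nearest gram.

Fat energy = 30% × 3382 = 1014.6 kcal.
At 9 kcal/g: 1014.6 ÷ 9 = 112.7333 g.

113 g/day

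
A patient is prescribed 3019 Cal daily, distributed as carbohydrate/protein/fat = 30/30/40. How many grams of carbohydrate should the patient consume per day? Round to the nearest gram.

226 g/day

Carbohydrate energy = 30% × 3019 = 905.7 kcal.
At 4 kcal/g: 905.7 ÷ 4 = 226.425 g.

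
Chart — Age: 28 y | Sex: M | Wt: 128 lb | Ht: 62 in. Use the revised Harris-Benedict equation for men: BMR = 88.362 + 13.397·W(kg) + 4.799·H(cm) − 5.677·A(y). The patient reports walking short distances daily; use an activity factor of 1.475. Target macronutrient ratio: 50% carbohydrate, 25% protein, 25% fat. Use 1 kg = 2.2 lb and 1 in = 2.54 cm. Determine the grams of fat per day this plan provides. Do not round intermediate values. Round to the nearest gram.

60 g/day

Convert to metric: weight = 128 ÷ 2.2 = 58.1818 kg; height = 62 × 2.54 = 157.48 cm.
Harris-Benedict: BMR = 88.362 + 13.397(58.1818) + 4.799(157.48) − 5.677(28) = 1464.6143 kcal/day.
TEE = 1464.6143 × 1.475 = 2160.3061 kcal/day.
Fat energy = 25% × 2160.3061 = 540.0765 kcal.
Fat = 540.0765 ÷ 9 kcal/g = 60.0085 g.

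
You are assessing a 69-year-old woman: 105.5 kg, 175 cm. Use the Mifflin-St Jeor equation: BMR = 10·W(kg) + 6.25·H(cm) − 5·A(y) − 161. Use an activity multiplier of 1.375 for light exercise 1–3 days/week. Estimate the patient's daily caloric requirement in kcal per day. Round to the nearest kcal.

2259 kcal per day

Mifflin-St Jeor (female): BMR = 10(105.5) + 6.25(175) − 5(69) − 161 = 1055 + 1093.75 − 345 − 161 = 1642.75 kcal/day.
TEE = BMR × activity factor = 1642.75 × 1.375 = 2258.7813 kcal/day.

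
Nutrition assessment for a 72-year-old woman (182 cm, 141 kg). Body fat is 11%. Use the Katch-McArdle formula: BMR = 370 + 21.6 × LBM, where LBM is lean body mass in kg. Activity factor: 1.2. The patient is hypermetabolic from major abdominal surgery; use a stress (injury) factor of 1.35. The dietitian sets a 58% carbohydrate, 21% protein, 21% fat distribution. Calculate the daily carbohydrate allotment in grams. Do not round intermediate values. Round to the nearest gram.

LBM = 141 × (1 − 0.11) = 125.49 kg. Katch-McArdle: BMR = 370 + 21.6 × 125.49 = 3080.584 kcal/day.
TEE = 3080.584 × 1.2 = 3696.7008 kcal/day.
With stress factor 1.35: 3696.7008 × 1.35 = 4990.5461 kcal/day.
Carbohydrate energy = 58% × 4990.5461 = 2894.5167 kcal.
Carbohydrate = 2894.5167 ÷ 4 kcal/g = 723.6292 g.

724 g/day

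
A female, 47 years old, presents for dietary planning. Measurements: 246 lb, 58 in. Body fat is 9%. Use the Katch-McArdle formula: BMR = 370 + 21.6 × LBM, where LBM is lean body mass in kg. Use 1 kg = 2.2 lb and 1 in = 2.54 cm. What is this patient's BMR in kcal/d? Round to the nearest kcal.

Convert to metric: weight = 246 ÷ 2.2 = 111.8182 kg; height = 58 × 2.54 = 147.32 cm.
LBM = 111.8182 × (1 − 0.09) = 101.7545 kg. Katch-McArdle: BMR = 370 + 21.6 × 101.7545 = 2567.8982 kcal/day.

2568 kcal/d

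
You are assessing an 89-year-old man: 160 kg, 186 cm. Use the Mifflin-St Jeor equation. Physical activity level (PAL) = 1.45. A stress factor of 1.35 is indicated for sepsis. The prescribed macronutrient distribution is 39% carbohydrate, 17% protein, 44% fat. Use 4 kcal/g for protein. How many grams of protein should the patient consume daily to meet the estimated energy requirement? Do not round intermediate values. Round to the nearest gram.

193 g/day

Mifflin-St Jeor (male): BMR = 10(160) + 6.25(186) − 5(89) + 5 = 1600 + 1162.5 − 445 + 5 = 2322.5 kcal/day.
TEE = 2322.5 × 1.45 = 3367.625 kcal/day.
With stress factor 1.35: 3367.625 × 1.35 = 4546.2938 kcal/day.
Protein energy = 17% × 4546.2938 = 772.8699 kcal.
Protein = 772.8699 ÷ 4 kcal/g = 193.2175 g.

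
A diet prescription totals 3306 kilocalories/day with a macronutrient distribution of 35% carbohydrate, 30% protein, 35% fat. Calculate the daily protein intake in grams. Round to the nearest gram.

248 g/day

Protein energy = 30% × 3306 = 991.8 kcal.
At 4 kcal/g: 991.8 ÷ 4 = 247.95 g.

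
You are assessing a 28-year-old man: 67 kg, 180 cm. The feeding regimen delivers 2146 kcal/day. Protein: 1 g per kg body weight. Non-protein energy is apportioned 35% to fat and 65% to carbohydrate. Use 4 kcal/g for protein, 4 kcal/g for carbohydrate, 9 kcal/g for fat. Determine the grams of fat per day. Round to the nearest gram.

73 g/day

Protein = 1 × 67 = 67 g → 67 × 4 = 268 kcal.
Non-protein calories = 2146 − 268 = 1878 kcal.
Fat: 35% × 1878 = 657.3 kcal; carbohydrate: 1220.7 kcal.
Fat: 657.3 kcal ÷ 9 kcal/g = 73.0333 g.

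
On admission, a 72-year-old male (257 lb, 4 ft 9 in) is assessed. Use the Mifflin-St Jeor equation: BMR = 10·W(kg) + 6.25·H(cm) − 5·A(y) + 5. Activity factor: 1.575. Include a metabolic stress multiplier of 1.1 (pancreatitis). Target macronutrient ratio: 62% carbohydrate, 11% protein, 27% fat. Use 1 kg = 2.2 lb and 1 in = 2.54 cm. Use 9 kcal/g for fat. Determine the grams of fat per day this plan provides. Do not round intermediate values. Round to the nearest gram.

Convert to metric: weight = 257 ÷ 2.2 = 116.8182 kg; height = (4×12 + 9) × 2.54 = 57 × 2.54 = 144.78 cm.
Mifflin-St Jeor (male): BMR = 10(116.8182) + 6.25(144.78) − 5(72) + 5 = 1168.1818 + 904.875 − 360 + 5 = 1718.0568 kcal/day.
TEE = 1718.0568 × 1.575 = 2705.9395 kcal/day.
With stress factor 1.1: 2705.9395 × 1.1 = 2976.5334 kcal/day.
Fat energy = 27% × 2976.5334 = 803.664 kcal.
Fat = 803.664 ÷ 9 kcal/g = 89.296 g.

89 g/day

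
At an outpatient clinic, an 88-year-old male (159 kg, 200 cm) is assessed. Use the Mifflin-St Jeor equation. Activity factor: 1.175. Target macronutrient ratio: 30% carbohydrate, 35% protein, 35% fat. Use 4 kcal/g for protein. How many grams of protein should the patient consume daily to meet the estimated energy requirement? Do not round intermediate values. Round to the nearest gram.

247 g/day

Mifflin-St Jeor (male): BMR = 10(159) + 6.25(200) − 5(88) + 5 = 1590 + 1250 − 440 + 5 = 2405 kcal/day.
TEE = 2405 × 1.175 = 2825.875 kcal/day.
Protein energy = 35% × 2825.875 = 989.0563 kcal.
Protein = 989.0563 ÷ 4 kcal/g = 247.2641 g.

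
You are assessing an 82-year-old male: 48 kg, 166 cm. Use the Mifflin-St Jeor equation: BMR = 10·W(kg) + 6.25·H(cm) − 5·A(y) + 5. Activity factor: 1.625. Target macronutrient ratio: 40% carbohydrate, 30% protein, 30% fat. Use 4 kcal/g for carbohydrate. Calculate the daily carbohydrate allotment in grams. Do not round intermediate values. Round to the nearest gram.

181 g/day

Mifflin-St Jeor (male): BMR = 10(48) + 6.25(166) − 5(82) + 5 = 480 + 1037.5 − 410 + 5 = 1112.5 kcal/day.
TEE = 1112.5 × 1.625 = 1807.8125 kcal/day.
Carbohydrate energy = 40% × 1807.8125 = 723.125 kcal.
Carbohydrate = 723.125 ÷ 4 kcal/g = 180.7813 g.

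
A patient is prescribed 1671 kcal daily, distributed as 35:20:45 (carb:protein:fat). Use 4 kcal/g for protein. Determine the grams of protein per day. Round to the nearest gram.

84 g/day

Protein energy = 20% × 1671 = 334.2 kcal.
At 4 kcal/g: 334.2 ÷ 4 = 83.55 g.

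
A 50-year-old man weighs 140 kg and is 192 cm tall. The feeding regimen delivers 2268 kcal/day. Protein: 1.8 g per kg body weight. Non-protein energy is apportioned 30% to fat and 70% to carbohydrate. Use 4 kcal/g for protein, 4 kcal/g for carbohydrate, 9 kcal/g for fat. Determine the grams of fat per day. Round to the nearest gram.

42 g/day

Protein = 1.8 × 140 = 252 g → 252 × 4 = 1008 kcal.
Non-protein calories = 2268 − 1008 = 1260 kcal.
Fat: 30% × 1260 = 378 kcal; carbohydrate: 882 kcal.
Fat: 378 kcal ÷ 9 kcal/g = 42 g.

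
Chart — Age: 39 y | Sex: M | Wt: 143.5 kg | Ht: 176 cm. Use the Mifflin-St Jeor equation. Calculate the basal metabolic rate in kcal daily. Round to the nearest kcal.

2345 kcal daily

Mifflin-St Jeor (male): BMR = 10(143.5) + 6.25(176) − 5(39) + 5 = 1435 + 1100 − 195 + 5 = 2345 kcal/day.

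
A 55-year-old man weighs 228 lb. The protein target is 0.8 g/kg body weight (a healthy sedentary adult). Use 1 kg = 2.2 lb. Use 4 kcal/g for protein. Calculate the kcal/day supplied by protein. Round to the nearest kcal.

Weight in kg = 228 ÷ 2.2 = 103.6364 kg.
Protein = 0.8 g/kg × 103.6364 kg = 82.9091 g/day.
Protein energy = 82.9091 g × 4 kcal/g = 331.6364 kcal/day.

332 kcal/day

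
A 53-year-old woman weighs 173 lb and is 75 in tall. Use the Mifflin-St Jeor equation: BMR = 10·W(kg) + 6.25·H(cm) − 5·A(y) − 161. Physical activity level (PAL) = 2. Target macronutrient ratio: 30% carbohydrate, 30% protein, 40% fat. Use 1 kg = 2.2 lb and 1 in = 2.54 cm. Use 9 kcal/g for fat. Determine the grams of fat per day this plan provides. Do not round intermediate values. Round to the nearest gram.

Convert to metric: weight = 173 ÷ 2.2 = 78.6364 kg; height = 75 × 2.54 = 190.5 cm.
Mifflin-St Jeor (female): BMR = 10(78.6364) + 6.25(190.5) − 5(53) − 161 = 786.3636 + 1190.625 − 265 − 161 = 1550.9886 kcal/day.
TEE = 1550.9886 × 2 = 3101.9773 kcal/day.
Fat energy = 40% × 3101.9773 = 1240.7909 kcal.
Fat = 1240.7909 ÷ 9 kcal/g = 137.8657 g.

138 g/day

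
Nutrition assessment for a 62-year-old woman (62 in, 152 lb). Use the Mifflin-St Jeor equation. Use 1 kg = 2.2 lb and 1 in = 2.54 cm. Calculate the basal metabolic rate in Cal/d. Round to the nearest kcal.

Convert to metric: weight = 152 ÷ 2.2 = 69.0909 kg; height = 62 × 2.54 = 157.48 cm.
Mifflin-St Jeor (female): BMR = 10(69.0909) + 6.25(157.48) − 5(62) − 161 = 690.9091 + 984.25 − 310 − 161 = 1204.1591 kcal/day.

1204 Cal/d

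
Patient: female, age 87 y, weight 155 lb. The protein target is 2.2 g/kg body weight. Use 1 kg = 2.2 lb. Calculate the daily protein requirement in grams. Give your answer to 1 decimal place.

Weight in kg = 155 ÷ 2.2 = 70.4545 kg.
Protein = 2.2 g/kg × 70.4545 kg = 155 g/day.

155.0 g/day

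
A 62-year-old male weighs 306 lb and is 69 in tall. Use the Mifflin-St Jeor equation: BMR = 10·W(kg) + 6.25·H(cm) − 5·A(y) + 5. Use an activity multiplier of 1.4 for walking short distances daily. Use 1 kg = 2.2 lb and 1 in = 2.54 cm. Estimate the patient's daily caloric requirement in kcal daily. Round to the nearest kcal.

3054 kcal daily

Convert to metric: weight = 306 ÷ 2.2 = 139.0909 kg; height = 69 × 2.54 = 175.26 cm.
Mifflin-St Jeor (male): BMR = 10(139.0909) + 6.25(175.26) − 5(62) + 5 = 1390.9091 + 1095.375 − 310 + 5 = 2181.2841 kcal/day.
TEE = BMR × activity factor = 2181.2841 × 1.4 = 3053.7977 kcal/day.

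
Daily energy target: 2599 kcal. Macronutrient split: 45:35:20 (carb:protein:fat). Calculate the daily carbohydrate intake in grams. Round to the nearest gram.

292 g/day

Carbohydrate energy = 45% × 2599 = 1169.55 kcal.
At 4 kcal/g: 1169.55 ÷ 4 = 292.3875 g.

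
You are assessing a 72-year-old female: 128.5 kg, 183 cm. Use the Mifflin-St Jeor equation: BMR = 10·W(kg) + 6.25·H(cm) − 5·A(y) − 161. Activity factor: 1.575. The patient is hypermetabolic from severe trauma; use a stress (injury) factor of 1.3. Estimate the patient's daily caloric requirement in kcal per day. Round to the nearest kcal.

Mifflin-St Jeor (female): BMR = 10(128.5) + 6.25(183) − 5(72) − 161 = 1285 + 1143.75 − 360 − 161 = 1907.75 kcal/day.
TEE = BMR × activity factor = 1907.75 × 1.575 = 3004.7063 kcal/day.
Apply stress factor: 3004.7063 × 1.3 = 3906.1181 kcal/day.

3906 kcal per day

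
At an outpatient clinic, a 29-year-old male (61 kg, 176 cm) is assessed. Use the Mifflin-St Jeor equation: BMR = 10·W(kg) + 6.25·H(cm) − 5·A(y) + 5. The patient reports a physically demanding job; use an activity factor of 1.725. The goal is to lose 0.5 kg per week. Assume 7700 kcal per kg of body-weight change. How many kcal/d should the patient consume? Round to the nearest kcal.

Mifflin-St Jeor (male): BMR = 10(61) + 6.25(176) − 5(29) + 5 = 610 + 1100 − 145 + 5 = 1570 kcal/day.
TEE = 1570 × 1.725 = 2708.25 kcal/day.
Required daily deficit = 0.5 × 7700 ÷ 7 = 550 kcal/day.
Target intake = 2708.25 − 550 = 2158.25 kcal/day.

2158 kcal/d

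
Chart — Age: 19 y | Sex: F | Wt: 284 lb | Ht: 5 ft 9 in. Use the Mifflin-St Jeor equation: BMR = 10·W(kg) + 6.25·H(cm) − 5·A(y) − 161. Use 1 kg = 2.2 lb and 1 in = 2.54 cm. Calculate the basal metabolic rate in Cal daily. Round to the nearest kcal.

Convert to metric: weight = 284 ÷ 2.2 = 129.0909 kg; height = (5×12 + 9) × 2.54 = 69 × 2.54 = 175.26 cm.
Mifflin-St Jeor (female): BMR = 10(129.0909) + 6.25(175.26) − 5(19) − 161 = 1290.9091 + 1095.375 − 95 − 161 = 2130.2841 kcal/day.

2130 Cal daily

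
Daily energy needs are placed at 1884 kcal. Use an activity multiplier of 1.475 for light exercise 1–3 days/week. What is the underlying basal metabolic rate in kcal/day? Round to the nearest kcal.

BMR = TEE ÷ activity factor = 1884 ÷ 1.475 = 1277.2881 kcal/day.

1277 kcal/day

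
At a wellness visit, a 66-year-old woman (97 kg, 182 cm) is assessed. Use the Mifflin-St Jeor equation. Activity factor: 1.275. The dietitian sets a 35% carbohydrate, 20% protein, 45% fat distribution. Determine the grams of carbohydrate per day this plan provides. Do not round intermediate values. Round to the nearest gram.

Mifflin-St Jeor (female): BMR = 10(97) + 6.25(182) − 5(66) − 161 = 970 + 1137.5 − 330 − 161 = 1616.5 kcal/day.
TEE = 1616.5 × 1.275 = 2061.0375 kcal/day.
Carbohydrate energy = 35% × 2061.0375 = 721.3631 kcal.
Carbohydrate = 721.3631 ÷ 4 kcal/g = 180.3408 g.

180 g/day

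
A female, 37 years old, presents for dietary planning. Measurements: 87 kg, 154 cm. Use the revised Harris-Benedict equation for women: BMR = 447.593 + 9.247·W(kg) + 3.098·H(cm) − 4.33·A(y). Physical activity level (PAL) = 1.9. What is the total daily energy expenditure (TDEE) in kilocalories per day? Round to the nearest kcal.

2981 kilocalories per day

Harris-Benedict: BMR = 447.593 + 9.247(87) + 3.098(154) − 4.33(37) = 1568.964 kcal/day.
TEE = BMR × activity factor = 1568.964 × 1.9 = 2981.0316 kcal/day.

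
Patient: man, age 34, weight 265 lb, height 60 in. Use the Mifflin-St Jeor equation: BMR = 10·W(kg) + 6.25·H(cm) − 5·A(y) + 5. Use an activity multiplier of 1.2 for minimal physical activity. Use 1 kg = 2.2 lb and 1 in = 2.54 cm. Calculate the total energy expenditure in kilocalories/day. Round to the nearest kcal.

Convert to metric: weight = 265 ÷ 2.2 = 120.4545 kg; height = 60 × 2.54 = 152.4 cm.
Mifflin-St Jeor (male): BMR = 10(120.4545) + 6.25(152.4) − 5(34) + 5 = 1204.5455 + 952.5 − 170 + 5 = 1992.0455 kcal/day.
TEE = BMR × activity factor = 1992.0455 × 1.2 = 2390.4545 kcal/day.

2390 kilocalories/day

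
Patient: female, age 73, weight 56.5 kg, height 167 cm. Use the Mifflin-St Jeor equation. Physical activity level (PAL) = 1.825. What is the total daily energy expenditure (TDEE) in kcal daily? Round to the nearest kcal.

Mifflin-St Jeor (female): BMR = 10(56.5) + 6.25(167) − 5(73) − 161 = 565 + 1043.75 − 365 − 161 = 1082.75 kcal/day.
TEE = BMR × activity factor = 1082.75 × 1.825 = 1976.0188 kcal/day.

1976 kcal daily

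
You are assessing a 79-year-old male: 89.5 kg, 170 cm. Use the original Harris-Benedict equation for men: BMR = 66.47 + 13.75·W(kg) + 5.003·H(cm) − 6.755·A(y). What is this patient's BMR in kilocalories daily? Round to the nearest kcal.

Harris-Benedict: BMR = 66.47 + 13.75(89.5) + 5.003(170) − 6.755(79) = 1613.96 kcal/day.

1614 kilocalories daily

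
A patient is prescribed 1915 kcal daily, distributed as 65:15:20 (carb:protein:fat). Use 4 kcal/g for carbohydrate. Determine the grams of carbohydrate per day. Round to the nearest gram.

311 g/day

Carbohydrate energy = 65% × 1915 = 1244.75 kcal.
At 4 kcal/g: 1244.75 ÷ 4 = 311.1875 g.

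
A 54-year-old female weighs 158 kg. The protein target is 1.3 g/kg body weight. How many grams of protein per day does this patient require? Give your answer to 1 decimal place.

205.4 g/day

Protein = 1.3 g/kg × 158 kg = 205.4 g/day.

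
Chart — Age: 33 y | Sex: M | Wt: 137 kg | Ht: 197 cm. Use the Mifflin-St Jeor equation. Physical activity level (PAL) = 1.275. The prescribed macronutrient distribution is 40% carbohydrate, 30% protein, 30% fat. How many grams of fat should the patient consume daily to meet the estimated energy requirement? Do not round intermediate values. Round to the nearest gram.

104 g/day

Mifflin-St Jeor (male): BMR = 10(137) + 6.25(197) − 5(33) + 5 = 1370 + 1231.25 − 165 + 5 = 2441.25 kcal/day.
TEE = 2441.25 × 1.275 = 3112.5938 kcal/day.
Fat energy = 30% × 3112.5938 = 933.7781 kcal.
Fat = 933.7781 ÷ 9 kcal/g = 103.7531 g.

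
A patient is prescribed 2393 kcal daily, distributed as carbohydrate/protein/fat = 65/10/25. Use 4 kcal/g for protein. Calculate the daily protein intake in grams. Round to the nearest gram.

Protein energy = 10% × 2393 = 239.3 kcal.
At 4 kcal/g: 239.3 ÷ 4 = 59.825 g.

60 g/day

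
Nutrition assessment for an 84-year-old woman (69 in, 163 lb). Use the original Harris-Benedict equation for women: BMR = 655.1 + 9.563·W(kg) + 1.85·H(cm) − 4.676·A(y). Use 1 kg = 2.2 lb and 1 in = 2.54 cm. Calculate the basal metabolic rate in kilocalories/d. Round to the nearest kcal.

1295 kilocalories/d

Convert to metric: weight = 163 ÷ 2.2 = 74.0909 kg; height = 69 × 2.54 = 175.26 cm.
Harris-Benedict: BMR = 655.1 + 9.563(74.0909) + 1.85(175.26) − 4.676(84) = 1295.0784 kcal/day.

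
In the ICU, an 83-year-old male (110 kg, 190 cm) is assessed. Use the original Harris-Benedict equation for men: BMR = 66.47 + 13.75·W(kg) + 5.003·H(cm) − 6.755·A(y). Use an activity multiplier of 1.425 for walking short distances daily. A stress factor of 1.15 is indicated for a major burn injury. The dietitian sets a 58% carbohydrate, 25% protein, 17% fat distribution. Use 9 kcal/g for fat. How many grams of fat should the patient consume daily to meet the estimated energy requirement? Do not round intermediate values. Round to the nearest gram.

Harris-Benedict: BMR = 66.47 + 13.75(110) + 5.003(190) − 6.755(83) = 1968.875 kcal/day.
TEE = 1968.875 × 1.425 = 2805.6469 kcal/day.
With stress factor 1.15: 2805.6469 × 1.15 = 3226.4939 kcal/day.
Fat energy = 17% × 3226.4939 = 548.504 kcal.
Fat = 548.504 ÷ 9 kcal/g = 60.9449 g.

61 g/day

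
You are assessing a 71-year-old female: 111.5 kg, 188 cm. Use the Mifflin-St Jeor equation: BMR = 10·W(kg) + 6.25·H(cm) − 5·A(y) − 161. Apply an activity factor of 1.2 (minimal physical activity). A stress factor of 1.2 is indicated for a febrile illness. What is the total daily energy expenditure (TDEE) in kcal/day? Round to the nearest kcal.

2555 kcal/day

Mifflin-St Jeor (female): BMR = 10(111.5) + 6.25(188) − 5(71) − 161 = 1115 + 1175 − 355 − 161 = 1774 kcal/day.
TEE = BMR × activity factor = 1774 × 1.2 = 2128.8 kcal/day.
Apply stress factor: 2128.8 × 1.2 = 2554.56 kcal/day.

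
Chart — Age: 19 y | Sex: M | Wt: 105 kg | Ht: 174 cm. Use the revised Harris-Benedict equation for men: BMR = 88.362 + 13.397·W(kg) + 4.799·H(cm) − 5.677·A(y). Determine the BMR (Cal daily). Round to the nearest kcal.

2222 Cal daily

Harris-Benedict: BMR = 88.362 + 13.397(105) + 4.799(174) − 5.677(19) = 2222.21 kcal/day.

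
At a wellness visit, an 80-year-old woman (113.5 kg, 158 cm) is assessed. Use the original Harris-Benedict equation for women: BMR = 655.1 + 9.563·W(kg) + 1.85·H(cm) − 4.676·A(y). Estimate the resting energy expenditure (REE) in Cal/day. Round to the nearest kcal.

1659 Cal/day

Harris-Benedict: BMR = 655.1 + 9.563(113.5) + 1.85(158) − 4.676(80) = 1658.7205 kcal/day.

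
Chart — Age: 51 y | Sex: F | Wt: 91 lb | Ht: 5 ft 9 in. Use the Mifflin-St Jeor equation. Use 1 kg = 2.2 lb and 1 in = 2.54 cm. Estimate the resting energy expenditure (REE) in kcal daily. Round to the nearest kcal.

Convert to metric: weight = 91 ÷ 2.2 = 41.3636 kg; height = (5×12 + 9) × 2.54 = 69 × 2.54 = 175.26 cm.
Mifflin-St Jeor (female): BMR = 10(41.3636) + 6.25(175.26) − 5(51) − 161 = 413.6364 + 1095.375 − 255 − 161 = 1093.0114 kcal/day.

1093 kcal daily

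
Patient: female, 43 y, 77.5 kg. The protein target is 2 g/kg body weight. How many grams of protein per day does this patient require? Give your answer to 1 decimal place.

Protein = 2 g/kg × 77.5 kg = 155 g/day.

155.0 g/day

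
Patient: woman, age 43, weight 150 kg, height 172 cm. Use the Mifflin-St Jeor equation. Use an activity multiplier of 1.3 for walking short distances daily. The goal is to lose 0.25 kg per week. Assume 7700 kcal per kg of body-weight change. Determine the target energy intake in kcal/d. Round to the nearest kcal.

2584 kcal/d

Mifflin-St Jeor (female): BMR = 10(150) + 6.25(172) − 5(43) − 161 = 1500 + 1075 − 215 − 161 = 2199 kcal/day.
TEE = 2199 × 1.3 = 2858.7 kcal/day.
Required daily deficit = 0.25 × 7700 ÷ 7 = 275 kcal/day.
Target intake = 2858.7 − 275 = 2583.7 kcal/day.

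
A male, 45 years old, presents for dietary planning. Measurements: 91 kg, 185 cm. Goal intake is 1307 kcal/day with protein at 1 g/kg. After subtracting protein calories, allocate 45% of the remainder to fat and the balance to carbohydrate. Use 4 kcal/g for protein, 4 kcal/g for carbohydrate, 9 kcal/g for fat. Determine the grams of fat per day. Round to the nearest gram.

47 g/day

Protein = 1 × 91 = 91 g → 91 × 4 = 364 kcal.
Non-protein calories = 1307 − 364 = 943 kcal.
Fat: 45% × 943 = 424.35 kcal; carbohydrate: 518.65 kcal.
Fat: 424.35 kcal ÷ 9 kcal/g = 47.15 g.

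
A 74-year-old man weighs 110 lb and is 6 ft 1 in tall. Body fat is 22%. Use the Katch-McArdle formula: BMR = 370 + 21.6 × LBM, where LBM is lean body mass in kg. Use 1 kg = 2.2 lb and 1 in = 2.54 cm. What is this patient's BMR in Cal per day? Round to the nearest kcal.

1212 Cal per day

Convert to metric: weight = 110 ÷ 2.2 = 50 kg; height = (6×12 + 1) × 2.54 = 73 × 2.54 = 185.42 cm.
LBM = 50 × (1 − 0.22) = 39 kg. Katch-McArdle: BMR = 370 + 21.6 × 39 = 1212.4 kcal/day.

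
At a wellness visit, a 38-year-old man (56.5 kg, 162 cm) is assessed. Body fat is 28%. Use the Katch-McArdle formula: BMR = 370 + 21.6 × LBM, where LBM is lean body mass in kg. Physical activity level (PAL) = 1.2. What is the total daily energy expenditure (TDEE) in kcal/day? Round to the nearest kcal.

1498 kcal/day

LBM = 56.5 × (1 − 0.28) = 40.68 kg. Katch-McArdle: BMR = 370 + 21.6 × 40.68 = 1248.688 kcal/day.
TEE = BMR × activity factor = 1248.688 × 1.2 = 1498.4256 kcal/day.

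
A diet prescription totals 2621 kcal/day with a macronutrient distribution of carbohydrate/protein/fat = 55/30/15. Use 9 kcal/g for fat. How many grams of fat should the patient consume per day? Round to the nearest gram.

44 g/day

Fat energy = 15% × 2621 = 393.15 kcal.
At 9 kcal/g: 393.15 ÷ 9 = 43.6833 g.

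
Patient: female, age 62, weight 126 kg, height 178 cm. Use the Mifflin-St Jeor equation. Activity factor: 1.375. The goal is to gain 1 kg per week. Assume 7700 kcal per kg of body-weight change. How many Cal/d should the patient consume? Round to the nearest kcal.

3715 Cal/d

Mifflin-St Jeor (female): BMR = 10(126) + 6.25(178) − 5(62) − 161 = 1260 + 1112.5 − 310 − 161 = 1901.5 kcal/day.
TEE = 1901.5 × 1.375 = 2614.5625 kcal/day.
Required daily surplus = 1 × 7700 ÷ 7 = 1100 kcal/day.
Target intake = 2614.5625 + 1100 = 3714.5625 kcal/day.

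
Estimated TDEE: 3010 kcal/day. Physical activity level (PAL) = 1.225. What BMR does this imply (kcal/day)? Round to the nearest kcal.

BMR = TEE ÷ activity factor = 3010 ÷ 1.225 = 2457.1429 kcal/day.

2457 kcal/day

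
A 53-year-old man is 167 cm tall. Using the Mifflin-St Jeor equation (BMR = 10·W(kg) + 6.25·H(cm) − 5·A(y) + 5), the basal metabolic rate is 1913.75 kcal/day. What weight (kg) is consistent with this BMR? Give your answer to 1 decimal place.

113.0 kg

1913.75 = 10·W + 6.25(167) − 5(53) + 5
10·W = 1913.75 − 783.75 = 1130, so W = 113 kg.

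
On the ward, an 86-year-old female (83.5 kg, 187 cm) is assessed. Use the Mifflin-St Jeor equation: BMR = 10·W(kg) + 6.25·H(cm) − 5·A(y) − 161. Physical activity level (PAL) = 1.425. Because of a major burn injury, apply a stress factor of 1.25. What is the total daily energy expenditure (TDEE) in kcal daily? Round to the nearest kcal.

2516 kcal daily

Mifflin-St Jeor (female): BMR = 10(83.5) + 6.25(187) − 5(86) − 161 = 835 + 1168.75 − 430 − 161 = 1412.75 kcal/day.
TEE = BMR × activity factor = 1412.75 × 1.425 = 2013.1688 kcal/day.
Apply stress factor: 2013.1688 × 1.25 = 2516.4609 kcal/day.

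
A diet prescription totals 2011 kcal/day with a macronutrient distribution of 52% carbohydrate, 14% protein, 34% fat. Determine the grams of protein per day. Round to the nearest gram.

Protein energy = 14% × 2011 = 281.54 kcal.
At 4 kcal/g: 281.54 ÷ 4 = 70.385 g.

70 g/day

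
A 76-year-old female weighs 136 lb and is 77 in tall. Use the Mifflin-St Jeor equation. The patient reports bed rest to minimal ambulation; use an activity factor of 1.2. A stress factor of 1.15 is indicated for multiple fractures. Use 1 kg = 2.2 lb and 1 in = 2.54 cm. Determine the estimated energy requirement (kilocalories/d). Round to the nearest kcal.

Convert to metric: weight = 136 ÷ 2.2 = 61.8182 kg; height = 77 × 2.54 = 195.58 cm.
Mifflin-St Jeor (female): BMR = 10(61.8182) + 6.25(195.58) − 5(76) − 161 = 618.1818 + 1222.375 − 380 − 161 = 1299.5568 kcal/day.
TEE = BMR × activity factor = 1299.5568 × 1.2 = 1559.4682 kcal/day.
Apply stress factor: 1559.4682 × 1.15 = 1793.3884 kcal/day.

1793 kilocalories/d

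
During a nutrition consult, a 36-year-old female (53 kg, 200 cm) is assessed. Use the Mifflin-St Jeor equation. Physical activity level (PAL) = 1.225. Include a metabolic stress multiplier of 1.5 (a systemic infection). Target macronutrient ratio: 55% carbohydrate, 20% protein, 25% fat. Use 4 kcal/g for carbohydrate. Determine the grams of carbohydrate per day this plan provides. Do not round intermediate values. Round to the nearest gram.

364 g/day

Mifflin-St Jeor (female): BMR = 10(53) + 6.25(200) − 5(36) − 161 = 530 + 1250 − 180 − 161 = 1439 kcal/day.
TEE = 1439 × 1.225 = 1762.775 kcal/day.
With stress factor 1.5: 1762.775 × 1.5 = 2644.1625 kcal/day.
Carbohydrate energy = 55% × 2644.1625 = 1454.2894 kcal.
Carbohydrate = 1454.2894 ÷ 4 kcal/g = 363.5723 g.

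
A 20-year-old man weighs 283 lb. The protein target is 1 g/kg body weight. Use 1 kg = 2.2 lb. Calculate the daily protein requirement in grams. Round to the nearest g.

129 g/day

Weight in kg = 283 ÷ 2.2 = 128.6364 kg.
Protein = 1 g/kg × 128.6364 kg = 128.6364 g/day.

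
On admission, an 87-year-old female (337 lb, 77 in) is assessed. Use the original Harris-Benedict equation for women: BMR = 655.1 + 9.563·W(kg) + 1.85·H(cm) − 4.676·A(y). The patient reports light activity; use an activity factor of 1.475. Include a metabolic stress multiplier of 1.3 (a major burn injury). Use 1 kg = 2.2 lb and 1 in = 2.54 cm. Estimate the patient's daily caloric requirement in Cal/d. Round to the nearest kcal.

3979 Cal/d

Convert to metric: weight = 337 ÷ 2.2 = 153.1818 kg; height = 77 × 2.54 = 195.58 cm.
Harris-Benedict: BMR = 655.1 + 9.563(153.1818) + 1.85(195.58) − 4.676(87) = 2074.9887 kcal/day.
TEE = BMR × activity factor = 2074.9887 × 1.475 = 3060.6084 kcal/day.
Apply stress factor: 3060.6084 × 1.3 = 3978.7909 kcal/day.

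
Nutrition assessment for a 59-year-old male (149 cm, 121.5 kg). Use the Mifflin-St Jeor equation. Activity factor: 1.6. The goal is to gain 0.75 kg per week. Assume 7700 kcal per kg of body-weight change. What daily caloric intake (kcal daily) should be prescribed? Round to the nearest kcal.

3795 kcal daily

Mifflin-St Jeor (male): BMR = 10(121.5) + 6.25(149) − 5(59) + 5 = 1215 + 931.25 − 295 + 5 = 1856.25 kcal/day.
TEE = 1856.25 × 1.6 = 2970 kcal/day.
Required daily surplus = 0.75 × 7700 ÷ 7 = 825 kcal/day.
Target intake = 2970 + 825 = 3795 kcal/day.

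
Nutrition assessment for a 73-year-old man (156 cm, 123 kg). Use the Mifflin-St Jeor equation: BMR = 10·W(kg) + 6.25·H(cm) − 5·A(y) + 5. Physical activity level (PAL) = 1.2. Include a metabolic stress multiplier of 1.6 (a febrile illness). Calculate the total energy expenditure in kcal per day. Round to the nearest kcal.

Mifflin-St Jeor (male): BMR = 10(123) + 6.25(156) − 5(73) + 5 = 1230 + 975 − 365 + 5 = 1845 kcal/day.
TEE = BMR × activity factor = 1845 × 1.2 = 2214 kcal/day.
Apply stress factor: 2214 × 1.6 = 3542.4 kcal/day.

3542 kcal per day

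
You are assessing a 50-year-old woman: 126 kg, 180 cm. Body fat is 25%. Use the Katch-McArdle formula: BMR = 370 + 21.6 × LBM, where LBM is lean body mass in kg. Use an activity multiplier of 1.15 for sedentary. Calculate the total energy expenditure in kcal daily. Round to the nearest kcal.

2773 kcal daily

LBM = 126 × (1 − 0.25) = 94.5 kg. Katch-McArdle: BMR = 370 + 21.6 × 94.5 = 2411.2 kcal/day.
TEE = BMR × activity factor = 2411.2 × 1.15 = 2772.88 kcal/day.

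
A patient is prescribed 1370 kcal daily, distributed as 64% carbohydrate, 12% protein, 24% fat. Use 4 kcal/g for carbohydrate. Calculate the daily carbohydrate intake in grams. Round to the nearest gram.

Carbohydrate energy = 64% × 1370 = 876.8 kcal.
At 4 kcal/g: 876.8 ÷ 4 = 219.2 g.

219 g/day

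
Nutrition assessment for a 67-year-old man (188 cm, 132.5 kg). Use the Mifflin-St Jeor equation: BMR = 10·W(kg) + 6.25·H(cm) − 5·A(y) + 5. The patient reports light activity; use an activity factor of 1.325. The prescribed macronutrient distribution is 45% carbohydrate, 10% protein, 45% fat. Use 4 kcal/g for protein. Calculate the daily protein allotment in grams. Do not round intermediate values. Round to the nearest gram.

72 g/day

Mifflin-St Jeor (male): BMR = 10(132.5) + 6.25(188) − 5(67) + 5 = 1325 + 1175 − 335 + 5 = 2170 kcal/day.
TEE = 2170 × 1.325 = 2875.25 kcal/day.
Protein energy = 10% × 2875.25 = 287.525 kcal.
Protein = 287.525 ÷ 4 kcal/g = 71.8813 g.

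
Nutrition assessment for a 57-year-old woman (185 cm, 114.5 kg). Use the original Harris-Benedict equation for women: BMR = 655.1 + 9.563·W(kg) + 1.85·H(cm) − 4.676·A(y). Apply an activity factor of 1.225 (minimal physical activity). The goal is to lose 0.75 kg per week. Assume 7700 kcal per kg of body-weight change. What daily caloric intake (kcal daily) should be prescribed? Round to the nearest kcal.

1412 kcal daily

Harris-Benedict: BMR = 655.1 + 9.563(114.5) + 1.85(185) − 4.676(57) = 1825.7815 kcal/day.
TEE = 1825.7815 × 1.225 = 2236.5823 kcal/day.
Required daily deficit = 0.75 × 7700 ÷ 7 = 825 kcal/day.
Target intake = 2236.5823 − 825 = 1411.5823 kcal/day.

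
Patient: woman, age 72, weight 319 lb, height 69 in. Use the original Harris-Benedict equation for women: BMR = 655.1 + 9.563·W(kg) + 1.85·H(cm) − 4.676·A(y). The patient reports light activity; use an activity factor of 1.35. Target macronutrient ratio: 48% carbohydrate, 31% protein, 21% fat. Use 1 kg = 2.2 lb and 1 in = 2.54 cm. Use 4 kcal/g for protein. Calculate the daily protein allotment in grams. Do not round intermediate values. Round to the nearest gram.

212 g/day

Convert to metric: weight = 319 ÷ 2.2 = 145 kg; height = 69 × 2.54 = 175.26 cm.
Harris-Benedict: BMR = 655.1 + 9.563(145) + 1.85(175.26) − 4.676(72) = 2029.294 kcal/day.
TEE = 2029.294 × 1.35 = 2739.5469 kcal/day.
Protein energy = 31% × 2739.5469 = 849.2595 kcal.
Protein = 849.2595 ÷ 4 kcal/g = 212.3149 g.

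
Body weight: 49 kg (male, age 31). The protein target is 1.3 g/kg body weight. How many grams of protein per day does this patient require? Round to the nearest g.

Protein = 1.3 g/kg × 49 kg = 63.7 g/day.

64 g/day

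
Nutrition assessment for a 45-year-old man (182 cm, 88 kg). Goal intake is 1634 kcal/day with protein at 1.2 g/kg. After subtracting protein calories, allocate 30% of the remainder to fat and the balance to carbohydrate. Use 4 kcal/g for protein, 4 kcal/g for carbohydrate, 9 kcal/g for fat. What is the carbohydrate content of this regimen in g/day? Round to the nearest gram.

Protein = 1.2 × 88 = 105.6 g → 105.6 × 4 = 422.4 kcal.
Non-protein calories = 1634 − 422.4 = 1211.6 kcal.
Fat: 30% × 1211.6 = 363.48 kcal; carbohydrate: 848.12 kcal.
Carbohydrate: 848.12 kcal ÷ 4 kcal/g = 212.03 g.

212 g/day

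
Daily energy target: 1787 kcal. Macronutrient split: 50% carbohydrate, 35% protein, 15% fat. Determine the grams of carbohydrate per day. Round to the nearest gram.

223 g/day

Carbohydrate energy = 50% × 1787 = 893.5 kcal.
At 4 kcal/g: 893.5 ÷ 4 = 223.375 g.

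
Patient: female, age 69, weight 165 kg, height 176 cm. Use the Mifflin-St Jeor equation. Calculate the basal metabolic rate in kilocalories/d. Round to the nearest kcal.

2244 kilocalories/d

Mifflin-St Jeor (female): BMR = 10(165) + 6.25(176) − 5(69) − 161 = 1650 + 1100 − 345 − 161 = 2244 kcal/day.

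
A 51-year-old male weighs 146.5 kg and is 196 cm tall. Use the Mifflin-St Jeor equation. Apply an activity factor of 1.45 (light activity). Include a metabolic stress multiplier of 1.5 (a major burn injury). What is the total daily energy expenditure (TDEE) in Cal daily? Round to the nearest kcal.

Mifflin-St Jeor (male): BMR = 10(146.5) + 6.25(196) − 5(51) + 5 = 1465 + 1225 − 255 + 5 = 2440 kcal/day.
TEE = BMR × activity factor = 2440 × 1.45 = 3538 kcal/day.
Apply stress factor: 3538 × 1.5 = 5307 kcal/day.

5307 Cal daily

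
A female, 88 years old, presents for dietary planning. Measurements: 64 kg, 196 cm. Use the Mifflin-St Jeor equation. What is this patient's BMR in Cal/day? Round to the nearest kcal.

1264 Cal/day

Mifflin-St Jeor (female): BMR = 10(64) + 6.25(196) − 5(88) − 161 = 640 + 1225 − 440 − 161 = 1264 kcal/day.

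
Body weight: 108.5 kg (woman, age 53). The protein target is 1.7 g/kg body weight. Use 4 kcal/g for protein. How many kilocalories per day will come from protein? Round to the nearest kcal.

738 kcal/day

Protein = 1.7 g/kg × 108.5 kg = 184.45 g/day.
Protein energy = 184.45 g × 4 kcal/g = 737.8 kcal/day.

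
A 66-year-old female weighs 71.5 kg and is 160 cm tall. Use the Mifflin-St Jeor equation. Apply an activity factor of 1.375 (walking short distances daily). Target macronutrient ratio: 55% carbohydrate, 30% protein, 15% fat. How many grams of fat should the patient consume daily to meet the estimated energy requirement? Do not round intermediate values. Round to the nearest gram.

Mifflin-St Jeor (female): BMR = 10(71.5) + 6.25(160) − 5(66) − 161 = 715 + 1000 − 330 − 161 = 1224 kcal/day.
TEE = 1224 × 1.375 = 1683 kcal/day.
Fat energy = 15% × 1683 = 252.45 kcal.
Fat = 252.45 ÷ 9 kcal/g = 28.05 g.

28 g/day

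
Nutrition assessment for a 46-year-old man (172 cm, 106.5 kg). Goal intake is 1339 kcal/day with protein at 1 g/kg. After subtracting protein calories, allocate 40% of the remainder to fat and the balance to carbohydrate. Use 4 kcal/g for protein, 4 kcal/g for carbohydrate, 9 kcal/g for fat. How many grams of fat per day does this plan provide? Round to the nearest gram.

41 g/day

Protein = 1 × 106.5 = 106.5 g → 106.5 × 4 = 426 kcal.
Non-protein calories = 1339 − 426 = 913 kcal.
Fat: 40% × 913 = 365.2 kcal; carbohydrate: 547.8 kcal.
Fat: 365.2 kcal ÷ 9 kcal/g = 40.5778 g.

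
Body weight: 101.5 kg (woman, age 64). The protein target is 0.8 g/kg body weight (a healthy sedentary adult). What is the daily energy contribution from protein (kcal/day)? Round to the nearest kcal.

Protein = 0.8 g/kg × 101.5 kg = 81.2 g/day.
Protein energy = 81.2 g × 4 kcal/g = 324.8 kcal/day.

325 kcal/day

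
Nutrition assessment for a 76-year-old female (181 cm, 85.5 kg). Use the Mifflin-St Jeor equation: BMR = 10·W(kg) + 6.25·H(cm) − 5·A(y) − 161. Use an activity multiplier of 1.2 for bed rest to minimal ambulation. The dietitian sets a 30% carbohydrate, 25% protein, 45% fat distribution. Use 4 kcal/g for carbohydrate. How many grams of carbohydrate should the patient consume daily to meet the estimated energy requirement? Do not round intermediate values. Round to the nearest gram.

Mifflin-St Jeor (female): BMR = 10(85.5) + 6.25(181) − 5(76) − 161 = 855 + 1131.25 − 380 − 161 = 1445.25 kcal/day.
TEE = 1445.25 × 1.2 = 1734.3 kcal/day.
Carbohydrate energy = 30% × 1734.3 = 520.29 kcal.
Carbohydrate = 520.29 ÷ 4 kcal/g = 130.0725 g.

130 g/day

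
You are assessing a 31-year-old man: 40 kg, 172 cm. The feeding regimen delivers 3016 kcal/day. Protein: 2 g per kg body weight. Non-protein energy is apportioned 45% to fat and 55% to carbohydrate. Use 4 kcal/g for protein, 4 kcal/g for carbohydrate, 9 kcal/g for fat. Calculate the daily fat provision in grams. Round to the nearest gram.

Protein = 2 × 40 = 80 g → 80 × 4 = 320 kcal.
Non-protein calories = 3016 − 320 = 2696 kcal.
Fat: 45% × 2696 = 1213.2 kcal; carbohydrate: 1482.8 kcal.
Fat: 1213.2 kcal ÷ 9 kcal/g = 134.8 g.

135 g/day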